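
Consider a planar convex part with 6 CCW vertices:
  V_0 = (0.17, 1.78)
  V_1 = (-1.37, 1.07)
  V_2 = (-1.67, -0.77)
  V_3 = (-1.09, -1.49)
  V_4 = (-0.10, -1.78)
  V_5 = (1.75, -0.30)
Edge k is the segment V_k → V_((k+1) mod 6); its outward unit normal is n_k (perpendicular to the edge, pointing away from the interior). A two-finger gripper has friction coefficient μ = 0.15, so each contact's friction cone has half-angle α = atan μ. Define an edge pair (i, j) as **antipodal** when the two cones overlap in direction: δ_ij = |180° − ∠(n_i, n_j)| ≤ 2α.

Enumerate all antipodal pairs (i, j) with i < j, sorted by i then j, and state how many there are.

count = 2; pairs: (0,4), (2,5)

α = atan 0.15 = 8.53°;  2α = 17.06°
n_0 = (-0.4187, +0.9081)
n_1 = (-0.9870, +0.1609)
n_2 = (-0.7788, -0.6273)
n_3 = (-0.2811, -0.9597)
n_4 = (+0.6247, -0.7809)
n_5 = (+0.7963, +0.6049)
  (0,1): δ = 124.01°  ·
  (0,2): δ = 75.90°  ·
  (0,3): δ = 41.08°  ·
  (0,4): δ = 13.91°  ✓
  (0,5): δ = 102.47°  ·
  (1,2): δ = 131.89°  ·
  (1,3): δ = 97.07°  ·
  (1,4): δ = 42.08°  ·
  (1,5): δ = 46.48°  ·
  (2,3): δ = 145.18°  ·
  (2,4): δ = 90.19°  ·
  (2,5): δ = 1.63°  ✓
  (3,4): δ = 125.01°  ·
  (3,5): δ = 36.45°  ·
  (4,5): δ = 91.44°  ·
antipodal pairs: 2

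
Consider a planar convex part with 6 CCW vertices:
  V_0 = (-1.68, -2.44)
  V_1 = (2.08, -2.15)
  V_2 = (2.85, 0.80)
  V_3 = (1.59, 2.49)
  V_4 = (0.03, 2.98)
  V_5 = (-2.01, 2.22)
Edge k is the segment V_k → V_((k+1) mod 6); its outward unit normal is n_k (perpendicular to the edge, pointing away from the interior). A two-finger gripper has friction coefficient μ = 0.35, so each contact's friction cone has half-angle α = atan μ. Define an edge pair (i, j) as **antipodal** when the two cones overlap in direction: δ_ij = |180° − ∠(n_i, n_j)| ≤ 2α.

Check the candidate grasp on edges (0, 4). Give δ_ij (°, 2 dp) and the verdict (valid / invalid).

α = atan 0.35 = 19.29°;  2α = 38.58°
edge 0: e_0 = (+3.76, +0.29);  n_0 = (+0.0769, -0.9970)
edge 4: e_4 = (-2.04, -0.76);  n_4 = (-0.3491, +0.9371)
∠(n_0, n_4) = 163.98°
δ = |180° − 163.98°| = 16.02°
16.02° ≤ 2α = 38.58°  →  valid

δ = 16.02°, valid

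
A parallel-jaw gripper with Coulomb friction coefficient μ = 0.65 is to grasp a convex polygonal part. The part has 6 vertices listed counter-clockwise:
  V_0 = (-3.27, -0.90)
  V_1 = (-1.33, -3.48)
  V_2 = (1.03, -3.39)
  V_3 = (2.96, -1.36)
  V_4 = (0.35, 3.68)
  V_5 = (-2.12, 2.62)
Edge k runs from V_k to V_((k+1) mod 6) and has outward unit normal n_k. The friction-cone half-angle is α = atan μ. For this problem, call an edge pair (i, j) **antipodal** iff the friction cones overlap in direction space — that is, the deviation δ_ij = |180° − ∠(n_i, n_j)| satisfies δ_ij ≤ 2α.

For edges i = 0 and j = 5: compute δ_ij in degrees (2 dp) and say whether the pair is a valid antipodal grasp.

α = atan 0.65 = 33.02°;  2α = 66.05°
edge 0: e_0 = (+1.94, -2.58);  n_0 = (-0.7993, -0.6010)
edge 5: e_5 = (-1.15, -3.52);  n_5 = (-0.9506, +0.3106)
∠(n_0, n_5) = 55.03°
δ = |180° − 55.03°| = 124.97°
124.97° > 2α = 66.05°  →  invalid

δ = 124.97°, invalid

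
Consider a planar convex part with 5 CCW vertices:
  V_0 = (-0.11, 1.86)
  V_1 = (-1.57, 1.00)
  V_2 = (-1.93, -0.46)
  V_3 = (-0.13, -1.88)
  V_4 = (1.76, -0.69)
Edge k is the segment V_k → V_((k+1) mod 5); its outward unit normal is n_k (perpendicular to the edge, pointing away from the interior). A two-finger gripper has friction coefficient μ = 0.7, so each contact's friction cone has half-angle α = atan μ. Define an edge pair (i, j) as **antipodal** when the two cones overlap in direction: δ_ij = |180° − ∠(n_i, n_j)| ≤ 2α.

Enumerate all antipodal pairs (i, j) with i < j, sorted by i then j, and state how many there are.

α = atan 0.7 = 34.99°;  2α = 69.98°
n_0 = (-0.5075, +0.8616)
n_1 = (-0.9709, +0.2394)
n_2 = (-0.6194, -0.7851)
n_3 = (+0.5328, -0.8462)
n_4 = (+0.8064, +0.5914)
  (0,1): δ = 134.35°  ·
  (0,2): δ = 68.77°  ✓
  (0,3): δ = 1.70°  ✓
  (0,4): δ = 95.75°  ·
  (1,2): δ = 114.42°  ·
  (1,3): δ = 43.95°  ✓
  (1,4): δ = 50.11°  ✓
  (2,3): δ = 109.53°  ·
  (2,4): δ = 15.48°  ✓
  (3,4): δ = 85.94°  ·
antipodal pairs: 5

count = 5; pairs: (0,2), (0,3), (1,3), (1,4), (2,4)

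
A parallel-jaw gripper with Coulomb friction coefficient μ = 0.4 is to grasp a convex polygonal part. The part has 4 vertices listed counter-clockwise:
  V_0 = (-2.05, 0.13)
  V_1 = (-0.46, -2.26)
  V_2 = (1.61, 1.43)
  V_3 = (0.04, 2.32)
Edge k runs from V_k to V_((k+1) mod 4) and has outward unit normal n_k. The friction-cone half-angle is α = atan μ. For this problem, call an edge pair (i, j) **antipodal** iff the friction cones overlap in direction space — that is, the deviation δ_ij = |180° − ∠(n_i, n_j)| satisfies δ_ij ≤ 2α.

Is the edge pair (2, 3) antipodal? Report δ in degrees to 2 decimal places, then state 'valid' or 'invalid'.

δ = 104.11°, invalid

α = atan 0.4 = 21.80°;  2α = 43.60°
edge 2: e_2 = (-1.57, +0.89);  n_2 = (+0.4932, +0.8699)
edge 3: e_3 = (-2.09, -2.19);  n_3 = (-0.7234, +0.6904)
∠(n_2, n_3) = 75.89°
δ = |180° − 75.89°| = 104.11°
104.11° > 2α = 43.60°  →  invalid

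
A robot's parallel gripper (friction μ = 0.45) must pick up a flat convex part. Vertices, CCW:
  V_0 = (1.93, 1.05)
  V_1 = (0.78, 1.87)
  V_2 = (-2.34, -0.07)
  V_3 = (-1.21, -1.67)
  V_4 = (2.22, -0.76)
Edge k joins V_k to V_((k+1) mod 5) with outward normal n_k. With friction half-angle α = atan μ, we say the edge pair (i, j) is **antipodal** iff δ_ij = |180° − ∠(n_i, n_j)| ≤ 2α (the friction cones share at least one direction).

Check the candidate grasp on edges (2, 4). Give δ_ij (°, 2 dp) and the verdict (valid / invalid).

δ = 26.13°, valid

α = atan 0.45 = 24.23°;  2α = 48.46°
edge 2: e_2 = (+1.13, -1.60);  n_2 = (-0.8168, -0.5769)
edge 4: e_4 = (-0.29, +1.81);  n_4 = (+0.9874, +0.1582)
∠(n_2, n_4) = 153.87°
δ = |180° − 153.87°| = 26.13°
26.13° ≤ 2α = 48.46°  →  valid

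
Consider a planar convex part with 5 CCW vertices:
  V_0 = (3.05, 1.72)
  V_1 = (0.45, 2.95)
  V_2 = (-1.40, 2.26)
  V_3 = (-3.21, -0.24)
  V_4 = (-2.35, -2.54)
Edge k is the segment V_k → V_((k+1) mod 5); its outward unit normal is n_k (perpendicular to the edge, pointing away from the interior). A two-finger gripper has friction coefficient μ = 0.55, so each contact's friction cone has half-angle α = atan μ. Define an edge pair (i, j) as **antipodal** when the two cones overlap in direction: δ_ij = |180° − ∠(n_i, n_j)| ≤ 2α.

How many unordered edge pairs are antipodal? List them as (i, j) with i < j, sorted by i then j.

count = 3; pairs: (0,3), (1,4), (2,4)

α = atan 0.55 = 28.81°;  2α = 57.62°
n_0 = (+0.4276, +0.9040)
n_1 = (-0.3495, +0.9370)
n_2 = (-0.8100, +0.5864)
n_3 = (-0.9367, -0.3502)
n_4 = (+0.6194, -0.7851)
  (0,1): δ = 134.23°  ·
  (0,2): δ = 100.59°  ·
  (0,3): δ = 44.18°  ✓
  (0,4): δ = 63.59°  ·
  (1,2): δ = 146.36°  ·
  (1,3): δ = 89.95°  ·
  (1,4): δ = 17.82°  ✓
  (2,3): δ = 123.59°  ·
  (2,4): δ = 15.83°  ✓
  (3,4): δ = 72.23°  ·
antipodal pairs: 3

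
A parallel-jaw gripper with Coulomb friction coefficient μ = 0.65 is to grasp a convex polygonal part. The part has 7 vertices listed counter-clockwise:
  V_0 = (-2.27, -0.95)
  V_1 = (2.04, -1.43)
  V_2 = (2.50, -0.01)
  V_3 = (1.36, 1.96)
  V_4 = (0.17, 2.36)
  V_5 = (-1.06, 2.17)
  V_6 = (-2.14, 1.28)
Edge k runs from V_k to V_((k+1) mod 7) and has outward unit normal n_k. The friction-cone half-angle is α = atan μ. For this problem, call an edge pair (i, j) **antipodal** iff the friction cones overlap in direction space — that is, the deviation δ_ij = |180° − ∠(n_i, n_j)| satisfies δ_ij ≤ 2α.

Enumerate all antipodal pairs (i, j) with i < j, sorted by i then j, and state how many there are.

count = 8; pairs: (0,2), (0,3), (0,4), (0,5), (1,4), (1,5), (1,6), (2,6)

α = atan 0.65 = 33.02°;  2α = 66.05°
n_0 = (-0.1107, -0.9939)
n_1 = (+0.9513, -0.3082)
n_2 = (+0.8655, +0.5009)
n_3 = (+0.3186, +0.9479)
n_4 = (-0.1527, +0.9883)
n_5 = (-0.6360, +0.7717)
n_6 = (-0.9983, +0.0582)
  (0,1): δ = 101.59°  ·
  (0,2): δ = 53.59°  ✓
  (0,3): δ = 12.22°  ✓
  (0,4): δ = 15.14°  ✓
  (0,5): δ = 45.85°  ✓
  (0,6): δ = 93.02°  ·
  (1,2): δ = 131.99°  ·
  (1,3): δ = 90.63°  ·
  (1,4): δ = 63.27°  ✓
  (1,5): δ = 32.56°  ✓
  (1,6): δ = 14.61°  ✓
  (2,3): δ = 138.64°  ·
  (2,4): δ = 111.28°  ·
  (2,5): δ = 80.57°  ·
  (2,6): δ = 33.39°  ✓
  (3,4): δ = 152.64°  ·
  (3,5): δ = 121.93°  ·
  (3,6): δ = 74.76°  ·
  (4,5): δ = 149.29°  ·
  (4,6): δ = 102.12°  ·
  (5,6): δ = 132.83°  ·
antipodal pairs: 8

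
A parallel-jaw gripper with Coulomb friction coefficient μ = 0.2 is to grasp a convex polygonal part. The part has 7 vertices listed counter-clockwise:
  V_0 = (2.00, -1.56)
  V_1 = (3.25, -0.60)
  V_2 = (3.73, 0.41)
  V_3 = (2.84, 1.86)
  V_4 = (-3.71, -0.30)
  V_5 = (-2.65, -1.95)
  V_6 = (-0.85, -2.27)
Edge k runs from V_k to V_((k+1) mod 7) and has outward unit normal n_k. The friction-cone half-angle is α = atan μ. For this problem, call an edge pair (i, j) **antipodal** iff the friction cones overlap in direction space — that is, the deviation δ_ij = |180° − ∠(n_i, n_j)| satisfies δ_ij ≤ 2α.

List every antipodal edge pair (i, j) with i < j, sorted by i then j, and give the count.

α = atan 0.2 = 11.31°;  2α = 22.62°
n_0 = (+0.6091, -0.7931)
n_1 = (+0.9032, -0.4292)
n_2 = (+0.8523, +0.5231)
n_3 = (-0.3132, +0.9497)
n_4 = (-0.8413, -0.5405)
n_5 = (-0.1750, -0.9846)
n_6 = (+0.2417, -0.9703)
  (0,1): δ = 152.94°  ·
  (0,2): δ = 95.98°  ·
  (0,3): δ = 19.27°  ✓
  (0,4): δ = 85.19°  ·
  (0,5): δ = 132.40°  ·
  (0,6): δ = 156.46°  ·
  (1,2): δ = 123.04°  ·
  (1,3): δ = 46.33°  ·
  (1,4): δ = 58.14°  ·
  (1,5): δ = 105.34°  ·
  (1,6): δ = 129.41°  ·
  (2,3): δ = 103.29°  ·
  (2,4): δ = 1.18°  ✓
  (2,5): δ = 48.38°  ·
  (2,6): δ = 72.45°  ·
  (3,4): δ = 75.53°  ·
  (3,5): δ = 28.33°  ·
  (3,6): δ = 4.26°  ✓
  (4,5): δ = 132.80°  ·
  (4,6): δ = 108.73°  ·
  (5,6): δ = 155.93°  ·
antipodal pairs: 3

count = 3; pairs: (0,3), (2,4), (3,6)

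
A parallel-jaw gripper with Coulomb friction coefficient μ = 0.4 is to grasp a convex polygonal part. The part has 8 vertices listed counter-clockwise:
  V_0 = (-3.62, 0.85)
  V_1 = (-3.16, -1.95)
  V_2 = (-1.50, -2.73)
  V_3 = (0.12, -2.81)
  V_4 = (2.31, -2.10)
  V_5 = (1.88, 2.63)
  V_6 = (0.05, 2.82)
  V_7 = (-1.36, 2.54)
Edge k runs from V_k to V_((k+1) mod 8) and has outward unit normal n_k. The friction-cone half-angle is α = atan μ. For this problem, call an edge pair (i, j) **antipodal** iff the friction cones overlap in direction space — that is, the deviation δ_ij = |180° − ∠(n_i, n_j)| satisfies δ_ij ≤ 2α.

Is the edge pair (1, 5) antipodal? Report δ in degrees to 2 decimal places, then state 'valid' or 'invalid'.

α = atan 0.4 = 21.80°;  2α = 43.60°
edge 1: e_1 = (+1.66, -0.78);  n_1 = (-0.4253, -0.9051)
edge 5: e_5 = (-1.83, +0.19);  n_5 = (+0.1033, +0.9947)
∠(n_1, n_5) = 160.76°
δ = |180° − 160.76°| = 19.24°
19.24° ≤ 2α = 43.60°  →  valid

δ = 19.24°, valid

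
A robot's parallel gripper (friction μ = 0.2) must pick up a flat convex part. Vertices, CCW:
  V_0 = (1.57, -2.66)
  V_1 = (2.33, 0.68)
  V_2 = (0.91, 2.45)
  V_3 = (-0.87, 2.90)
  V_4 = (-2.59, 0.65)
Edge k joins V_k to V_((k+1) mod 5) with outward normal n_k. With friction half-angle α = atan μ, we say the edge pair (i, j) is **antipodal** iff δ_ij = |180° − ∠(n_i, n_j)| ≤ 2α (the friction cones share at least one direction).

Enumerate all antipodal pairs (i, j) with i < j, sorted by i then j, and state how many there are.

α = atan 0.2 = 11.31°;  2α = 22.62°
n_0 = (+0.9751, -0.2219)
n_1 = (+0.7800, +0.6258)
n_2 = (+0.2451, +0.9695)
n_3 = (-0.7945, +0.6073)
n_4 = (-0.6226, -0.7825)
  (0,1): δ = 128.44°  ·
  (0,2): δ = 91.37°  ·
  (0,3): δ = 24.58°  ·
  (0,4): δ = 64.31°  ·
  (1,2): δ = 142.93°  ·
  (1,3): δ = 76.13°  ·
  (1,4): δ = 12.75°  ✓
  (2,3): δ = 113.21°  ·
  (2,4): δ = 24.32°  ·
  (3,4): δ = 91.11°  ·
antipodal pairs: 1

count = 1; pairs: (1,4)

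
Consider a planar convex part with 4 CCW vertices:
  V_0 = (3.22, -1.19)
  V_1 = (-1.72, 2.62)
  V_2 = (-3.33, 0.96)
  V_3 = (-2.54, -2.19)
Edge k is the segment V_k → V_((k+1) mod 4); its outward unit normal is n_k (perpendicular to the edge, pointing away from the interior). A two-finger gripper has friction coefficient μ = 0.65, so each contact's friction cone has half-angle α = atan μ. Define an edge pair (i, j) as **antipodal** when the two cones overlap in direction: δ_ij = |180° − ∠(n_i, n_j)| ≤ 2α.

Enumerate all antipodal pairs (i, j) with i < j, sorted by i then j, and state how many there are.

α = atan 0.65 = 33.02°;  2α = 66.05°
n_0 = (+0.6107, +0.7918)
n_1 = (-0.7178, +0.6962)
n_2 = (-0.9700, -0.2433)
n_3 = (+0.1711, -0.9853)
  (0,1): δ = 96.48°  ·
  (0,2): δ = 38.28°  ✓
  (0,3): δ = 47.49°  ✓
  (1,2): δ = 121.80°  ·
  (1,3): δ = 36.03°  ✓
  (2,3): δ = 94.23°  ·
antipodal pairs: 3

count = 3; pairs: (0,2), (0,3), (1,3)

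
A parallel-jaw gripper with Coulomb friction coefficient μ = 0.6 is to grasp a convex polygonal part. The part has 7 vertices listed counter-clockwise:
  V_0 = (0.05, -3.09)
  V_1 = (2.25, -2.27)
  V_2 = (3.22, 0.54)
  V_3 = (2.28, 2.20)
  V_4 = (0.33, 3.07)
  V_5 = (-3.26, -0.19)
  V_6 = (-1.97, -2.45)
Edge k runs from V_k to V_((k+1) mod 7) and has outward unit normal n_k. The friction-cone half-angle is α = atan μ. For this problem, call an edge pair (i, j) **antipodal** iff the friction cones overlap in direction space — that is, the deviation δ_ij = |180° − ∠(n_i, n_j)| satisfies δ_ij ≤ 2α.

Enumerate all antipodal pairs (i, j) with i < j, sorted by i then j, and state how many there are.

α = atan 0.6 = 30.96°;  2α = 61.93°
n_0 = (+0.3493, -0.9370)
n_1 = (+0.9453, -0.3263)
n_2 = (+0.8702, +0.4927)
n_3 = (+0.4074, +0.9132)
n_4 = (-0.6723, +0.7403)
n_5 = (-0.8685, -0.4957)
n_6 = (-0.3020, -0.9533)
  (0,1): δ = 129.49°  ·
  (0,2): δ = 80.92°  ·
  (0,3): δ = 44.49°  ✓
  (0,4): δ = 21.80°  ✓
  (0,5): δ = 99.28°  ·
  (0,6): δ = 141.98°  ·
  (1,2): δ = 131.43°  ·
  (1,3): δ = 95.00°  ·
  (1,4): δ = 28.71°  ✓
  (1,5): δ = 48.76°  ✓
  (1,6): δ = 91.46°  ·
  (2,3): δ = 143.57°  ·
  (2,4): δ = 77.28°  ·
  (2,5): δ = 0.20°  ✓
  (2,6): δ = 42.90°  ✓
  (3,4): δ = 113.71°  ·
  (3,5): δ = 36.24°  ✓
  (3,6): δ = 6.46°  ✓
  (4,5): δ = 102.52°  ·
  (4,6): δ = 59.82°  ✓
  (5,6): δ = 137.30°  ·
antipodal pairs: 9

count = 9; pairs: (0,3), (0,4), (1,4), (1,5), (2,5), (2,6), (3,5), (3,6), (4,6)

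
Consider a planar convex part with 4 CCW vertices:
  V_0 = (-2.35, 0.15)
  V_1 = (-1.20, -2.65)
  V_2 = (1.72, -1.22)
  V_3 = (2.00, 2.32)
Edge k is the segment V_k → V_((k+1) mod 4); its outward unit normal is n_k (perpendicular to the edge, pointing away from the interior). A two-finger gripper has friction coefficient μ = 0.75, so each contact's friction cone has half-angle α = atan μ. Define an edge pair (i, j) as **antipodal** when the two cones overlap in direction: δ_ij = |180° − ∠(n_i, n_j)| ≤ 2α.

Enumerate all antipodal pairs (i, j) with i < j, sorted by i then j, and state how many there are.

count = 3; pairs: (0,2), (1,3), (2,3)

α = atan 0.75 = 36.87°;  2α = 73.74°
n_0 = (-0.9250, -0.3799)
n_1 = (+0.4398, -0.8981)
n_2 = (+0.9969, -0.0788)
n_3 = (-0.4464, +0.8948)
  (0,1): δ = 86.24°  ·
  (0,2): δ = 26.85°  ✓
  (0,3): δ = 94.18°  ·
  (1,2): δ = 120.61°  ·
  (1,3): δ = 0.42°  ✓
  (2,3): δ = 58.97°  ✓
antipodal pairs: 3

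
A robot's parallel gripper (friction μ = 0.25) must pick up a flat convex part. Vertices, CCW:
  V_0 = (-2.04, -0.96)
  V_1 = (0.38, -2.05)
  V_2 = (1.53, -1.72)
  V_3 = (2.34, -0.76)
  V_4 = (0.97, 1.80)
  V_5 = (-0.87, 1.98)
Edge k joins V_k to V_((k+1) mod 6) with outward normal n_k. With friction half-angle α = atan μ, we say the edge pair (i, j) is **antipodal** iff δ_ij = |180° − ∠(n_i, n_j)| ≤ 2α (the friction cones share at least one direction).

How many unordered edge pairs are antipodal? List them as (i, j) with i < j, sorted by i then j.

α = atan 0.25 = 14.04°;  2α = 28.07°
n_0 = (-0.4107, -0.9118)
n_1 = (+0.2758, -0.9612)
n_2 = (+0.7643, -0.6449)
n_3 = (+0.8817, +0.4718)
n_4 = (+0.0974, +0.9952)
n_5 = (-0.9291, +0.3698)
  (0,1): δ = 139.74°  ·
  (0,2): δ = 105.91°  ·
  (0,3): δ = 37.60°  ·
  (0,4): δ = 18.66°  ✓
  (0,5): δ = 92.55°  ·
  (1,2): δ = 146.17°  ·
  (1,3): δ = 77.86°  ·
  (1,4): δ = 21.60°  ✓
  (1,5): δ = 52.29°  ·
  (2,3): δ = 111.69°  ·
  (2,4): δ = 55.43°  ·
  (2,5): δ = 18.46°  ✓
  (3,4): δ = 123.74°  ·
  (3,5): δ = 49.85°  ·
  (4,5): δ = 106.11°  ·
antipodal pairs: 3

count = 3; pairs: (0,4), (1,4), (2,5)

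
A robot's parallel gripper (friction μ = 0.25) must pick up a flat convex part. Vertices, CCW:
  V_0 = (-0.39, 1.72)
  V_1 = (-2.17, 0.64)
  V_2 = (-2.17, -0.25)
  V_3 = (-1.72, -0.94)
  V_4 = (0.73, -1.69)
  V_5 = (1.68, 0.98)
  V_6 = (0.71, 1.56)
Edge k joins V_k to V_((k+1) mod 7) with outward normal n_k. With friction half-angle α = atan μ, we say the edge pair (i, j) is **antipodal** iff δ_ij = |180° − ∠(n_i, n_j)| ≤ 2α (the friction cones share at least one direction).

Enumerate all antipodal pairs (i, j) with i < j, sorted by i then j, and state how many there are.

count = 4; pairs: (1,4), (2,5), (3,5), (3,6)

α = atan 0.25 = 14.04°;  2α = 28.07°
n_0 = (-0.5187, +0.8549)
n_1 = (-1.0000, -0.0000)
n_2 = (-0.8376, -0.5463)
n_3 = (-0.2927, -0.9562)
n_4 = (+0.9421, -0.3352)
n_5 = (+0.5132, +0.8583)
n_6 = (+0.1439, +0.9896)
  (0,1): δ = 121.25°  ·
  (0,2): δ = 88.14°  ·
  (0,3): δ = 48.27°  ·
  (0,4): δ = 39.17°  ·
  (0,5): δ = 117.88°  ·
  (0,6): δ = 140.48°  ·
  (1,2): δ = 146.89°  ·
  (1,3): δ = 107.02°  ·
  (1,4): δ = 19.59°  ✓
  (1,5): δ = 59.12°  ·
  (1,6): δ = 81.72°  ·
  (2,3): δ = 140.13°  ·
  (2,4): δ = 52.70°  ·
  (2,5): δ = 26.01°  ✓
  (2,6): δ = 48.61°  ·
  (3,4): δ = 92.57°  ·
  (3,5): δ = 13.86°  ✓
  (3,6): δ = 8.74°  ✓
  (4,5): δ = 101.29°  ·
  (4,6): δ = 78.69°  ·
  (5,6): δ = 157.40°  ·
antipodal pairs: 4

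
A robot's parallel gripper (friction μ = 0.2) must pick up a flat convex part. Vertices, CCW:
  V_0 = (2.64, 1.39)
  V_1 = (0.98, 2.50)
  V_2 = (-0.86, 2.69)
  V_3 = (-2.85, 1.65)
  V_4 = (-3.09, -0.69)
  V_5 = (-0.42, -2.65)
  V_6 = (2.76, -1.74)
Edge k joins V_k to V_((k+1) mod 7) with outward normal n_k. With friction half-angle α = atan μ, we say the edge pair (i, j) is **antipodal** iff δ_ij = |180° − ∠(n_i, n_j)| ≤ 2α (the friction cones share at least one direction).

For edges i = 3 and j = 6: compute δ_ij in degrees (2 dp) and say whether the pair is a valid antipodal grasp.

δ = 8.05°, valid

α = atan 0.2 = 11.31°;  2α = 22.62°
edge 3: e_3 = (-0.24, -2.34);  n_3 = (-0.9948, +0.1020)
edge 6: e_6 = (-0.12, +3.13);  n_6 = (+0.9993, +0.0383)
∠(n_3, n_6) = 171.95°
δ = |180° − 171.95°| = 8.05°
8.05° ≤ 2α = 22.62°  →  valid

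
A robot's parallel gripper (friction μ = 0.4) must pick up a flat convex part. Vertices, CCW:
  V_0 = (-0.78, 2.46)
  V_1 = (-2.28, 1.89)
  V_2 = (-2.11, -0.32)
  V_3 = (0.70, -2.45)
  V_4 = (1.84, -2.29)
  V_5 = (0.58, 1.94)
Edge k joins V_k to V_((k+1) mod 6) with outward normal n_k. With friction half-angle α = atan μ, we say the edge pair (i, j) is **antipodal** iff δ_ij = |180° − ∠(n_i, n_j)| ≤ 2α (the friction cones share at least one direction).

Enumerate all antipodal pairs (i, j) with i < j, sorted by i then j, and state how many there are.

α = atan 0.4 = 21.80°;  2α = 43.60°
n_0 = (-0.3552, +0.9348)
n_1 = (-0.9971, -0.0767)
n_2 = (-0.6041, -0.7969)
n_3 = (+0.1390, -0.9903)
n_4 = (+0.9584, +0.2855)
n_5 = (+0.3571, +0.9341)
  (0,1): δ = 106.41°  ·
  (0,2): δ = 57.97°  ·
  (0,3): δ = 12.82°  ✓
  (0,4): δ = 85.78°  ·
  (0,5): δ = 138.27°  ·
  (1,2): δ = 131.56°  ·
  (1,3): δ = 86.41°  ·
  (1,4): δ = 12.19°  ✓
  (1,5): δ = 64.68°  ·
  (2,3): δ = 134.85°  ·
  (2,4): δ = 36.25°  ✓
  (2,5): δ = 16.24°  ✓
  (3,4): δ = 81.40°  ·
  (3,5): δ = 28.91°  ✓
  (4,5): δ = 127.51°  ·
antipodal pairs: 5

count = 5; pairs: (0,3), (1,4), (2,4), (2,5), (3,5)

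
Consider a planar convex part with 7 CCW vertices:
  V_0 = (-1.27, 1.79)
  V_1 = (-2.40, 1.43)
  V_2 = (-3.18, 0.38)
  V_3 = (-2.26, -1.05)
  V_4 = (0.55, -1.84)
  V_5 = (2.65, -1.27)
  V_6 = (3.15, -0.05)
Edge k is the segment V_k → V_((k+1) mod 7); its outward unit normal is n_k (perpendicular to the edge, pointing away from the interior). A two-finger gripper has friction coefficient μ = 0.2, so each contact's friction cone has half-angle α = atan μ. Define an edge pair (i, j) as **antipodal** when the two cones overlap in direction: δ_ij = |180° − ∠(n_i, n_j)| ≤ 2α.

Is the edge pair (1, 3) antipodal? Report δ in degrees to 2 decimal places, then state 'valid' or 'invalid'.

α = atan 0.2 = 11.31°;  2α = 22.62°
edge 1: e_1 = (-0.78, -1.05);  n_1 = (-0.8027, +0.5963)
edge 3: e_3 = (+2.81, -0.79);  n_3 = (-0.2706, -0.9627)
∠(n_1, n_3) = 110.90°
δ = |180° − 110.90°| = 69.10°
69.10° > 2α = 22.62°  →  invalid

δ = 69.10°, invalid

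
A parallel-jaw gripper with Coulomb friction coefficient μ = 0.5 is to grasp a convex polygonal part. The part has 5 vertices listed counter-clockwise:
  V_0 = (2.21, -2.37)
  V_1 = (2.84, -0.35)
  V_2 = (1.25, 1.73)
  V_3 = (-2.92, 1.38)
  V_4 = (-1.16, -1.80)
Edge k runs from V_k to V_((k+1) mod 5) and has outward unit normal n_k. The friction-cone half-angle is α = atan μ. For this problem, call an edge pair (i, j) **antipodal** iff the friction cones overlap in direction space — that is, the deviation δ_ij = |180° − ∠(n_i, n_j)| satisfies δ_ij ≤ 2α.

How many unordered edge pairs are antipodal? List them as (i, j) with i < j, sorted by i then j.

count = 4; pairs: (0,3), (1,3), (1,4), (2,4)

α = atan 0.5 = 26.57°;  2α = 53.13°
n_0 = (+0.9546, -0.2977)
n_1 = (+0.7945, +0.6073)
n_2 = (-0.0836, +0.9965)
n_3 = (-0.8749, -0.4842)
n_4 = (-0.1668, -0.9860)
  (0,1): δ = 125.28°  ·
  (0,2): δ = 67.88°  ·
  (0,3): δ = 46.28°  ✓
  (0,4): δ = 97.72°  ·
  (1,2): δ = 122.60°  ·
  (1,3): δ = 8.43°  ✓
  (1,4): δ = 43.00°  ✓
  (2,3): δ = 65.84°  ·
  (2,4): δ = 14.40°  ✓
  (3,4): δ = 128.56°  ·
antipodal pairs: 4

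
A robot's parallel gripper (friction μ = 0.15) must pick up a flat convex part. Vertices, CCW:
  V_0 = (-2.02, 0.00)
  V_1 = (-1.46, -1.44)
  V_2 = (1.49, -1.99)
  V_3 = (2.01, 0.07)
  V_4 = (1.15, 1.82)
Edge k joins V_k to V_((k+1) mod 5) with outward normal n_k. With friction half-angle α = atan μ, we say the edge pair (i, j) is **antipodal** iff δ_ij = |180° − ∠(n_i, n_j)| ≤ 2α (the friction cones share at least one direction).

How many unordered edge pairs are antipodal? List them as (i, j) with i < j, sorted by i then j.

count = 1; pairs: (0,3)

α = atan 0.15 = 8.53°;  2α = 17.06°
n_0 = (-0.9320, -0.3624)
n_1 = (-0.1833, -0.9831)
n_2 = (+0.9696, -0.2447)
n_3 = (+0.8975, +0.4410)
n_4 = (-0.4979, +0.8672)
  (0,1): δ = 121.81°  ·
  (0,2): δ = 35.42°  ·
  (0,3): δ = 4.92°  ✓
  (0,4): δ = 98.61°  ·
  (1,2): δ = 93.61°  ·
  (1,3): δ = 53.27°  ·
  (1,4): δ = 40.42°  ·
  (2,3): δ = 139.66°  ·
  (2,4): δ = 45.97°  ·
  (3,4): δ = 86.31°  ·
antipodal pairs: 1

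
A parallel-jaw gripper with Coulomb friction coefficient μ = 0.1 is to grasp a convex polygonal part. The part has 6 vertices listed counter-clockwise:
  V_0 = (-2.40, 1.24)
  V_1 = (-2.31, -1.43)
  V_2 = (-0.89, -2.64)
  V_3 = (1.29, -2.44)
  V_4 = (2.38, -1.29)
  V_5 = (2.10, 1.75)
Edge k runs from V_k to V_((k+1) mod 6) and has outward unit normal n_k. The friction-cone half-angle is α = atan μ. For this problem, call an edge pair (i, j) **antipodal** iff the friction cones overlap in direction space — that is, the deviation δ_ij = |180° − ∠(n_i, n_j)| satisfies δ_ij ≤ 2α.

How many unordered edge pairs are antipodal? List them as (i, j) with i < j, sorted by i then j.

α = atan 0.1 = 5.71°;  2α = 11.42°
n_0 = (-0.9994, -0.0337)
n_1 = (-0.6486, -0.7611)
n_2 = (+0.0914, -0.9958)
n_3 = (+0.7258, -0.6879)
n_4 = (+0.9958, +0.0917)
n_5 = (-0.1126, +0.9936)
  (0,1): δ = 132.37°  ·
  (0,2): δ = 86.69°  ·
  (0,3): δ = 45.40°  ·
  (0,4): δ = 3.33°  ✓
  (0,5): δ = 94.54°  ·
  (1,2): δ = 134.32°  ·
  (1,3): δ = 93.03°  ·
  (1,4): δ = 44.30°  ·
  (1,5): δ = 46.90°  ·
  (2,3): δ = 138.71°  ·
  (2,4): δ = 89.98°  ·
  (2,5): δ = 1.22°  ✓
  (3,4): δ = 131.27°  ·
  (3,5): δ = 40.07°  ·
  (4,5): δ = 88.80°  ·
antipodal pairs: 2

count = 2; pairs: (0,4), (2,5)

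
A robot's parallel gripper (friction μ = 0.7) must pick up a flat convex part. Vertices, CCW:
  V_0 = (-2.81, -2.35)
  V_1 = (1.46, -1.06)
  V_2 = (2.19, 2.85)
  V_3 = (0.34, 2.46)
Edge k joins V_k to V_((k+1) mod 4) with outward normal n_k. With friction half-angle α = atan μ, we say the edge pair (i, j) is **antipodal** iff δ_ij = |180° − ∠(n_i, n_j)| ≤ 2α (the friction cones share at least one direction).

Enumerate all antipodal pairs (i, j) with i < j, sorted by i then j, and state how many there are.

count = 4; pairs: (0,2), (0,3), (1,2), (1,3)

α = atan 0.7 = 34.99°;  2α = 69.98°
n_0 = (+0.2892, -0.9573)
n_1 = (+0.9830, -0.1835)
n_2 = (-0.2063, +0.9785)
n_3 = (-0.8366, +0.5479)
  (0,1): δ = 117.39°  ·
  (0,2): δ = 4.91°  ✓
  (0,3): δ = 39.97°  ✓
  (1,2): δ = 67.52°  ✓
  (1,3): δ = 22.64°  ✓
  (2,3): δ = 135.12°  ·
antipodal pairs: 4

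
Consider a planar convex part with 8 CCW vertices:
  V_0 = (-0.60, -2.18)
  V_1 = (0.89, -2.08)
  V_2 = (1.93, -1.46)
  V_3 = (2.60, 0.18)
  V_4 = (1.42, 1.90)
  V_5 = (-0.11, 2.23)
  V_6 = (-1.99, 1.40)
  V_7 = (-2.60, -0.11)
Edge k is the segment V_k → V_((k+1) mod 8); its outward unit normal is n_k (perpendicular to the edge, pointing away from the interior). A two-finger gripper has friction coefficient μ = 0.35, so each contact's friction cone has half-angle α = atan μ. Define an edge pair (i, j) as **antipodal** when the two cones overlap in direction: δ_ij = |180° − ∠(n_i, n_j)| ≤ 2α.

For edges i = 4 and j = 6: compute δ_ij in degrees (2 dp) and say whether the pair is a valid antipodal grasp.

δ = 99.83°, invalid

α = atan 0.35 = 19.29°;  2α = 38.58°
edge 4: e_4 = (-1.53, +0.33);  n_4 = (+0.2108, +0.9775)
edge 6: e_6 = (-0.61, -1.51);  n_6 = (-0.9272, +0.3746)
∠(n_4, n_6) = 80.17°
δ = |180° − 80.17°| = 99.83°
99.83° > 2α = 38.58°  →  invalid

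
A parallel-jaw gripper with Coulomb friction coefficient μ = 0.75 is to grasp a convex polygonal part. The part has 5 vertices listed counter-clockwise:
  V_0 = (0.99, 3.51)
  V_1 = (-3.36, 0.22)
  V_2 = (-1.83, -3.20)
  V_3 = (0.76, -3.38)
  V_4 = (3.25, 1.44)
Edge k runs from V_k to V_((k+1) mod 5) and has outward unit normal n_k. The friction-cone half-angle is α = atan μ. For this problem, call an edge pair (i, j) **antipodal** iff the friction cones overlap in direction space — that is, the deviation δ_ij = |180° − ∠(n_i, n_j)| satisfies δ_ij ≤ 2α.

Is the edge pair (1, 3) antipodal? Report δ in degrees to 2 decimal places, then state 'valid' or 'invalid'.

δ = 51.42°, valid

α = atan 0.75 = 36.87°;  2α = 73.74°
edge 1: e_1 = (+1.53, -3.42);  n_1 = (-0.9128, -0.4084)
edge 3: e_3 = (+2.49, +4.82);  n_3 = (+0.8885, -0.4590)
∠(n_1, n_3) = 128.58°
δ = |180° − 128.58°| = 51.42°
51.42° ≤ 2α = 73.74°  →  valid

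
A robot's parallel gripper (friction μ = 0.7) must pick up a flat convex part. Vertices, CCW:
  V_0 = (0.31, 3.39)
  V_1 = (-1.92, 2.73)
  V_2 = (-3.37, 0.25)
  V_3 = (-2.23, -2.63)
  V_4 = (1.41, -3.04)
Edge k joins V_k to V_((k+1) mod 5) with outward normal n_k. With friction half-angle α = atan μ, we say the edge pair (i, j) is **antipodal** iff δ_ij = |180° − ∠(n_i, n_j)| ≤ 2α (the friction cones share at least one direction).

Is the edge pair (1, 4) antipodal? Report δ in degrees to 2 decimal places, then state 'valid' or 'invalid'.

α = atan 0.7 = 34.99°;  2α = 69.98°
edge 1: e_1 = (-1.45, -2.48);  n_1 = (-0.8633, +0.5047)
edge 4: e_4 = (-1.10, +6.43);  n_4 = (+0.9857, +0.1686)
∠(n_1, n_4) = 139.98°
δ = |180° − 139.98°| = 40.02°
40.02° ≤ 2α = 69.98°  →  valid

δ = 40.02°, valid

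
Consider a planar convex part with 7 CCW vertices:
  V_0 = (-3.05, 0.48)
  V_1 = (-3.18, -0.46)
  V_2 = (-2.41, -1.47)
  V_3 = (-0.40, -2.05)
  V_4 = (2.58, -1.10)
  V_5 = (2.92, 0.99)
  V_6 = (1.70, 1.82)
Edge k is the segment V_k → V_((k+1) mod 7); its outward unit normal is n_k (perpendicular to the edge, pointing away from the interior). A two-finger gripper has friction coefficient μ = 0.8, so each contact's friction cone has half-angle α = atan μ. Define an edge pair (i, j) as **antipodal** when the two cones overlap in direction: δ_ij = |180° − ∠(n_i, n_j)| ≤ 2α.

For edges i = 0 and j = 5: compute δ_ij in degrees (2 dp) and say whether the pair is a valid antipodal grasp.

δ = 63.65°, valid

α = atan 0.8 = 38.66°;  2α = 77.32°
edge 0: e_0 = (-0.13, -0.94);  n_0 = (-0.9906, +0.1370)
edge 5: e_5 = (-1.22, +0.83);  n_5 = (+0.5625, +0.8268)
∠(n_0, n_5) = 116.35°
δ = |180° − 116.35°| = 63.65°
63.65° ≤ 2α = 77.32°  →  valid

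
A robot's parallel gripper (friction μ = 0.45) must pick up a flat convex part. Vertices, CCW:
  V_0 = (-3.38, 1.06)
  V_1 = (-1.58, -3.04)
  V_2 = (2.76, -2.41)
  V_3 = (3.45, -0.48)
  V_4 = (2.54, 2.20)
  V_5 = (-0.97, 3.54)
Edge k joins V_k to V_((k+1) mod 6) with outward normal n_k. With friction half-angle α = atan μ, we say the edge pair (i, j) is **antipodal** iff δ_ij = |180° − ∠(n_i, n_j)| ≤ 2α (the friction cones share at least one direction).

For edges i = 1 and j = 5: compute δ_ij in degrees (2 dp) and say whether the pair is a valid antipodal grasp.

δ = 37.56°, valid

α = atan 0.45 = 24.23°;  2α = 48.46°
edge 1: e_1 = (+4.34, +0.63);  n_1 = (+0.1437, -0.9896)
edge 5: e_5 = (-2.41, -2.48);  n_5 = (-0.7172, +0.6969)
∠(n_1, n_5) = 142.44°
δ = |180° − 142.44°| = 37.56°
37.56° ≤ 2α = 48.46°  →  valid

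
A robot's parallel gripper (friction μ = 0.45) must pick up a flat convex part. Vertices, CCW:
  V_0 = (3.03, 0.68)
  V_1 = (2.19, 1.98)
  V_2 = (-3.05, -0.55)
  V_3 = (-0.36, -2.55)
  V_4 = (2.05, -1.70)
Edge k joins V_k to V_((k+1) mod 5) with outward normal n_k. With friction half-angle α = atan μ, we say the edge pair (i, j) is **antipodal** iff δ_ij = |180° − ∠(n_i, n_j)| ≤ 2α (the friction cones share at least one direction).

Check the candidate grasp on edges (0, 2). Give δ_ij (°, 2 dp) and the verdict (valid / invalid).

δ = 20.50°, valid

α = atan 0.45 = 24.23°;  2α = 48.46°
edge 0: e_0 = (-0.84, +1.30);  n_0 = (+0.8399, +0.5427)
edge 2: e_2 = (+2.69, -2.00);  n_2 = (-0.5967, -0.8025)
∠(n_0, n_2) = 159.50°
δ = |180° − 159.50°| = 20.50°
20.50° ≤ 2α = 48.46°  →  valid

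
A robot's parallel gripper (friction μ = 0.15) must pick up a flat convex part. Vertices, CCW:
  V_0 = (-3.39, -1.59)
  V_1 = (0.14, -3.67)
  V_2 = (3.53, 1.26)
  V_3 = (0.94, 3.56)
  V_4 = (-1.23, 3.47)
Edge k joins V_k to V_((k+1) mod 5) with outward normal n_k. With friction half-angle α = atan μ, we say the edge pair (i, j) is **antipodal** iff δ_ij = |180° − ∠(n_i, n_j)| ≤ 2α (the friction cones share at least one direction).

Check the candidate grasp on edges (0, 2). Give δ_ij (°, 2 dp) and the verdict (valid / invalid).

α = atan 0.15 = 8.53°;  2α = 17.06°
edge 0: e_0 = (+3.53, -2.08);  n_0 = (-0.5077, -0.8616)
edge 2: e_2 = (-2.59, +2.30);  n_2 = (+0.6640, +0.7477)
∠(n_0, n_2) = 168.90°
δ = |180° − 168.90°| = 11.10°
11.10° ≤ 2α = 17.06°  →  valid

δ = 11.10°, valid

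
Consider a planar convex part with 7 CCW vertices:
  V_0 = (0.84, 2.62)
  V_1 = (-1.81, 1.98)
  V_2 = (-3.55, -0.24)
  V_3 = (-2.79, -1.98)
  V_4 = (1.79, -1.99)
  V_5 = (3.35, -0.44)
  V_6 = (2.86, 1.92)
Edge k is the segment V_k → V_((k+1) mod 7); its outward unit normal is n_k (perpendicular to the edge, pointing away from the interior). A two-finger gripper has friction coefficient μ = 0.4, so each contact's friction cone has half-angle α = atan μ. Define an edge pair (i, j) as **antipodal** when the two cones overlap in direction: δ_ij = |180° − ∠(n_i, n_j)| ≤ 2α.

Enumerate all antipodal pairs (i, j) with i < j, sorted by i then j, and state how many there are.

α = atan 0.4 = 21.80°;  2α = 43.60°
n_0 = (-0.2348, +0.9721)
n_1 = (-0.7871, +0.6169)
n_2 = (-0.9164, -0.4003)
n_3 = (-0.0022, -1.0000)
n_4 = (+0.7048, -0.7094)
n_5 = (+0.9791, +0.2033)
n_6 = (+0.3274, +0.9449)
  (0,1): δ = 141.67°  ·
  (0,2): δ = 79.98°  ·
  (0,3): δ = 13.70°  ✓
  (0,4): δ = 31.24°  ✓
  (0,5): δ = 88.15°  ·
  (0,6): δ = 147.31°  ·
  (1,2): δ = 118.32°  ·
  (1,3): δ = 52.04°  ·
  (1,4): δ = 7.10°  ✓
  (1,5): δ = 49.82°  ·
  (1,6): δ = 108.98°  ·
  (2,3): δ = 113.72°  ·
  (2,4): δ = 68.78°  ·
  (2,5): δ = 11.87°  ✓
  (2,6): δ = 47.29°  ·
  (3,4): δ = 135.06°  ·
  (3,5): δ = 78.15°  ·
  (3,6): δ = 18.99°  ✓
  (4,5): δ = 123.09°  ·
  (4,6): δ = 63.93°  ·
  (5,6): δ = 120.84°  ·
antipodal pairs: 5

count = 5; pairs: (0,3), (0,4), (1,4), (2,5), (3,6)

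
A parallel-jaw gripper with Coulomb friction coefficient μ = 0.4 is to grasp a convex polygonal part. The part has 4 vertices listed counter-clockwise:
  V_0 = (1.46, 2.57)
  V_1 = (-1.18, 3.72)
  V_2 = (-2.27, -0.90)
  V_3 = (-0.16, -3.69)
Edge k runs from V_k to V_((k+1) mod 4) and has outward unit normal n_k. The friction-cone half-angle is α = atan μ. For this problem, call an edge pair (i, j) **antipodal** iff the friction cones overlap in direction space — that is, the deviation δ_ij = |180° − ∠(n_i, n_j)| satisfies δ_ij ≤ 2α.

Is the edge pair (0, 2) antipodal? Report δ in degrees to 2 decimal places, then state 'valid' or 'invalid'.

α = atan 0.4 = 21.80°;  2α = 43.60°
edge 0: e_0 = (-2.64, +1.15);  n_0 = (+0.3994, +0.9168)
edge 2: e_2 = (+2.11, -2.79);  n_2 = (-0.7976, -0.6032)
∠(n_0, n_2) = 150.64°
δ = |180° − 150.64°| = 29.36°
29.36° ≤ 2α = 43.60°  →  valid

δ = 29.36°, valid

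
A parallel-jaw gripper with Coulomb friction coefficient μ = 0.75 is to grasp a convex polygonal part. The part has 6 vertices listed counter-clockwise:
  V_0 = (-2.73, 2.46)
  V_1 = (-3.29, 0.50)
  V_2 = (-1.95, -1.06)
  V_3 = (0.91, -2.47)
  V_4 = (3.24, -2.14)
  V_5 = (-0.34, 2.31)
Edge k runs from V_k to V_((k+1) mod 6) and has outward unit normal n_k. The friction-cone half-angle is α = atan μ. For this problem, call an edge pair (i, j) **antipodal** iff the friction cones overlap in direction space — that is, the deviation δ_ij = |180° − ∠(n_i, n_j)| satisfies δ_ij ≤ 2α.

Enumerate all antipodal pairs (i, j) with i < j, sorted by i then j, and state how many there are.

α = atan 0.75 = 36.87°;  2α = 73.74°
n_0 = (-0.9615, +0.2747)
n_1 = (-0.7586, -0.6516)
n_2 = (-0.4422, -0.8969)
n_3 = (+0.1402, -0.9901)
n_4 = (+0.7792, +0.6268)
n_5 = (+0.0626, +0.9980)
  (0,1): δ = 123.39°  ·
  (0,2): δ = 100.30°  ·
  (0,3): δ = 65.99°  ✓
  (0,4): δ = 54.76°  ✓
  (0,5): δ = 102.35°  ·
  (1,2): δ = 156.91°  ·
  (1,3): δ = 122.60°  ·
  (1,4): δ = 1.85°  ✓
  (1,5): δ = 45.75°  ✓
  (2,3): δ = 145.70°  ·
  (2,4): δ = 24.94°  ✓
  (2,5): δ = 22.65°  ✓
  (3,4): δ = 59.24°  ✓
  (3,5): δ = 11.65°  ✓
  (4,5): δ = 132.41°  ·
antipodal pairs: 8

count = 8; pairs: (0,3), (0,4), (1,4), (1,5), (2,4), (2,5), (3,4), (3,5)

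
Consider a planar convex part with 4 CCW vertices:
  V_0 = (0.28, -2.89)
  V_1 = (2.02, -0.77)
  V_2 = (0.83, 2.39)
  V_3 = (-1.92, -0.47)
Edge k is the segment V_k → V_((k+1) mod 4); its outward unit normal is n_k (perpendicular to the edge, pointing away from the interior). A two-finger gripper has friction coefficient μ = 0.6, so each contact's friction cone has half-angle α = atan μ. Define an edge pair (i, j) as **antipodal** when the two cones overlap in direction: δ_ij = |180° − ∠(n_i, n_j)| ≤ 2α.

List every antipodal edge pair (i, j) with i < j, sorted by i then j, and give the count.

count = 2; pairs: (0,2), (1,3)

α = atan 0.6 = 30.96°;  2α = 61.93°
n_0 = (+0.7730, -0.6344)
n_1 = (+0.9358, +0.3524)
n_2 = (-0.7208, +0.6931)
n_3 = (-0.7399, -0.6727)
  (0,1): δ = 119.99°  ·
  (0,2): δ = 4.50°  ✓
  (0,3): δ = 81.65°  ·
  (1,2): δ = 64.51°  ·
  (1,3): δ = 21.64°  ✓
  (2,3): δ = 93.85°  ·
antipodal pairs: 2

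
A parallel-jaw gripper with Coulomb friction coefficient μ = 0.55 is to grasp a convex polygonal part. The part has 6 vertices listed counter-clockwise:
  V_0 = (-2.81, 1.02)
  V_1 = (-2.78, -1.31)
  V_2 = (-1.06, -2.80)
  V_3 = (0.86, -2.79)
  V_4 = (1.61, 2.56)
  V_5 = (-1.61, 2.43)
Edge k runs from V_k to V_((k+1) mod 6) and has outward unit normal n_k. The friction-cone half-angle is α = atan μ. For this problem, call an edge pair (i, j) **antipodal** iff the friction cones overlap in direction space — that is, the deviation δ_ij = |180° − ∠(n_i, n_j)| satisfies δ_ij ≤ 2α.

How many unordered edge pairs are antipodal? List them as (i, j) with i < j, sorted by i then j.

count = 6; pairs: (0,3), (1,3), (1,4), (2,4), (2,5), (3,5)

α = atan 0.55 = 28.81°;  2α = 57.62°
n_0 = (-0.9999, -0.0129)
n_1 = (-0.6548, -0.7558)
n_2 = (+0.0052, -1.0000)
n_3 = (+0.9903, -0.1388)
n_4 = (-0.0403, +0.9992)
n_5 = (-0.7615, +0.6481)
  (0,1): δ = 131.64°  ·
  (0,2): δ = 90.44°  ·
  (0,3): δ = 8.72°  ✓
  (0,4): δ = 91.57°  ·
  (0,5): δ = 138.86°  ·
  (1,2): δ = 138.80°  ·
  (1,3): δ = 57.08°  ✓
  (1,4): δ = 43.21°  ✓
  (1,5): δ = 90.50°  ·
  (2,3): δ = 98.28°  ·
  (2,4): δ = 2.01°  ✓
  (2,5): δ = 49.30°  ✓
  (3,4): δ = 79.71°  ·
  (3,5): δ = 32.42°  ✓
  (4,5): δ = 132.71°  ·
antipodal pairs: 6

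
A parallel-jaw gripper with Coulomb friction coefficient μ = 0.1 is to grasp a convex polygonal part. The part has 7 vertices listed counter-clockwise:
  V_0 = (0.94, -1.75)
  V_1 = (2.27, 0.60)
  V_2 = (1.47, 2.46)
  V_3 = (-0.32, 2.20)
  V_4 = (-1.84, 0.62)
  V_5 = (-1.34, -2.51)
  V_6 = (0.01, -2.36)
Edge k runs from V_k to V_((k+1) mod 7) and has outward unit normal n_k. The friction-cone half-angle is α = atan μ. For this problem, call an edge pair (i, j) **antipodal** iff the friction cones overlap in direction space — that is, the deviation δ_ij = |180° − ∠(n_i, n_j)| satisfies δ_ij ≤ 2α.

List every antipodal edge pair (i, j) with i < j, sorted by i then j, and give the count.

α = atan 0.1 = 5.71°;  2α = 11.42°
n_0 = (+0.8703, -0.4925)
n_1 = (+0.9186, +0.3951)
n_2 = (-0.1437, +0.9896)
n_3 = (-0.7207, +0.6933)
n_4 = (-0.9875, -0.1577)
n_5 = (+0.1104, -0.9939)
n_6 = (+0.5485, -0.8362)
  (0,1): δ = 127.22°  ·
  (0,2): δ = 52.23°  ·
  (0,3): δ = 14.38°  ·
  (0,4): δ = 38.58°  ·
  (0,5): δ = 125.85°  ·
  (0,6): δ = 152.77°  ·
  (1,2): δ = 105.01°  ·
  (1,3): δ = 67.16°  ·
  (1,4): δ = 14.20°  ·
  (1,5): δ = 73.07°  ·
  (1,6): δ = 99.99°  ·
  (2,3): δ = 142.16°  ·
  (2,4): δ = 89.19°  ·
  (2,5): δ = 1.92°  ✓
  (2,6): δ = 25.00°  ·
  (3,4): δ = 127.03°  ·
  (3,5): δ = 39.77°  ·
  (3,6): δ = 12.85°  ·
  (4,5): δ = 92.74°  ·
  (4,6): δ = 65.81°  ·
  (5,6): δ = 153.08°  ·
antipodal pairs: 1

count = 1; pairs: (2,5)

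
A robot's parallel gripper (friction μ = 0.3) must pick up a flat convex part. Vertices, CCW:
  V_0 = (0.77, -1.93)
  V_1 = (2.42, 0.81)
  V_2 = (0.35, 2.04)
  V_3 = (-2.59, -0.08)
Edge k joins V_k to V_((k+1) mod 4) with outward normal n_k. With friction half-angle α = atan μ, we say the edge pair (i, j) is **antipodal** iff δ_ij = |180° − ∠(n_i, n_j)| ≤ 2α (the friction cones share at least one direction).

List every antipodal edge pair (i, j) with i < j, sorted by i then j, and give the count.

α = atan 0.3 = 16.70°;  2α = 33.40°
n_0 = (+0.8567, -0.5159)
n_1 = (+0.5108, +0.8597)
n_2 = (-0.5849, +0.8111)
n_3 = (-0.4823, -0.8760)
  (0,1): δ = 89.66°  ·
  (0,2): δ = 23.15°  ✓
  (0,3): δ = 92.22°  ·
  (1,2): δ = 113.49°  ·
  (1,3): δ = 1.88°  ✓
  (2,3): δ = 64.63°  ·
antipodal pairs: 2

count = 2; pairs: (0,2), (1,3)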